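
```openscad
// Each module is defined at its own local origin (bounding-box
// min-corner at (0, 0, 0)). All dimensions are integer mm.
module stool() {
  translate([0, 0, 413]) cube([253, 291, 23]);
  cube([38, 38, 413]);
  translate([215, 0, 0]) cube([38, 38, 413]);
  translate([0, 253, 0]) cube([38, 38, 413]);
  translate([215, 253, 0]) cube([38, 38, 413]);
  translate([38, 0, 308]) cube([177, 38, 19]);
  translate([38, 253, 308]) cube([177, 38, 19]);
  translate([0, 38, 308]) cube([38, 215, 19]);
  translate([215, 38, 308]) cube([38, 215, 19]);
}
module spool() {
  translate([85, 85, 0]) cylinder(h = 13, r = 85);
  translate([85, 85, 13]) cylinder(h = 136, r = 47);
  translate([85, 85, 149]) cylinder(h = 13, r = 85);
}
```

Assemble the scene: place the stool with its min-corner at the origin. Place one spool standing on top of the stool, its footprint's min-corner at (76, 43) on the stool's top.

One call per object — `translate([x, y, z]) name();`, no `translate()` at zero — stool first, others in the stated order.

stool();
translate([76, 43, 436]) spool();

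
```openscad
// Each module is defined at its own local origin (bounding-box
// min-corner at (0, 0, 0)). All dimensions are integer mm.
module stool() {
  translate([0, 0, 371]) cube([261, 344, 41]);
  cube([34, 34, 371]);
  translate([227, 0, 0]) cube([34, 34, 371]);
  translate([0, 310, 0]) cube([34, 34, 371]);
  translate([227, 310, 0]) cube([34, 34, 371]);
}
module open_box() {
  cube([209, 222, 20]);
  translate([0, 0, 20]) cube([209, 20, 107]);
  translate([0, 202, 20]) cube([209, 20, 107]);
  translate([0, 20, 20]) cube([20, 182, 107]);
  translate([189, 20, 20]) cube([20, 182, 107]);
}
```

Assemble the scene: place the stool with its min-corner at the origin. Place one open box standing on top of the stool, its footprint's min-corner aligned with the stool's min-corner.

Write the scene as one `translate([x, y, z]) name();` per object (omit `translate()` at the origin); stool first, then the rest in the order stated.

stool();
translate([0, 0, 412]) open_box();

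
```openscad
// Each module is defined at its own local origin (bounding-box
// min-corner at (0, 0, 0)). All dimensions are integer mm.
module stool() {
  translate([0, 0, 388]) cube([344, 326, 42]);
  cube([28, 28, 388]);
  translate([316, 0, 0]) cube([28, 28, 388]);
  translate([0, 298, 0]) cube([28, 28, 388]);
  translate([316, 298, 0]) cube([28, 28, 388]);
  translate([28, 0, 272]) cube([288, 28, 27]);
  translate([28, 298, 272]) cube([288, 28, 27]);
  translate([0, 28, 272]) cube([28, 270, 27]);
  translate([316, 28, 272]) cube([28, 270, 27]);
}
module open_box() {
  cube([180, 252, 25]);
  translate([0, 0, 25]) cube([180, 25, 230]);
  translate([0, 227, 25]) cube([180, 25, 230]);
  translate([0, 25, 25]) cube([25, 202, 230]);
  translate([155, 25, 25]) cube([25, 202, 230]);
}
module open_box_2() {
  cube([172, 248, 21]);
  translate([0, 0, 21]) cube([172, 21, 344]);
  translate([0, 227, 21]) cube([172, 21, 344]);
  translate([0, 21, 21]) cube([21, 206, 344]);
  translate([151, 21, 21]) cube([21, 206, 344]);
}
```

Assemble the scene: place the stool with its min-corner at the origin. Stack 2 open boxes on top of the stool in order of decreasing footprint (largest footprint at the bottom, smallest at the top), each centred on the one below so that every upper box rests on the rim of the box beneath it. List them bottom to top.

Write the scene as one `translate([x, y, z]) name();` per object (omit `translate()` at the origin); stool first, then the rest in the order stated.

stool();
translate([82, 37, 430]) open_box();
translate([86, 39, 685]) open_box_2();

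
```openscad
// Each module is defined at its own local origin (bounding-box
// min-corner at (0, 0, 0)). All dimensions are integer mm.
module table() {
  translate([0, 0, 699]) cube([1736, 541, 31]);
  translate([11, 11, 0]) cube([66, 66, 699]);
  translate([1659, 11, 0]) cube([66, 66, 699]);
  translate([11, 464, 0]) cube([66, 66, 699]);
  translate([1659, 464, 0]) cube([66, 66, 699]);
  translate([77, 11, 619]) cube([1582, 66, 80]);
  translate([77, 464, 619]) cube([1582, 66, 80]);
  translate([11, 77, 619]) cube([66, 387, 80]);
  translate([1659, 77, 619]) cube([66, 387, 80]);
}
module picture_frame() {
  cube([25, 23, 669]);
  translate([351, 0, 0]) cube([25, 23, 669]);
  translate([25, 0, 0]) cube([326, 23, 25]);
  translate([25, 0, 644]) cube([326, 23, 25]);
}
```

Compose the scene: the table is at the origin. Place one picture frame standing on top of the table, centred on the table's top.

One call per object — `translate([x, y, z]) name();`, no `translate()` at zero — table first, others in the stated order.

table();
translate([680, 259, 730]) picture_frame();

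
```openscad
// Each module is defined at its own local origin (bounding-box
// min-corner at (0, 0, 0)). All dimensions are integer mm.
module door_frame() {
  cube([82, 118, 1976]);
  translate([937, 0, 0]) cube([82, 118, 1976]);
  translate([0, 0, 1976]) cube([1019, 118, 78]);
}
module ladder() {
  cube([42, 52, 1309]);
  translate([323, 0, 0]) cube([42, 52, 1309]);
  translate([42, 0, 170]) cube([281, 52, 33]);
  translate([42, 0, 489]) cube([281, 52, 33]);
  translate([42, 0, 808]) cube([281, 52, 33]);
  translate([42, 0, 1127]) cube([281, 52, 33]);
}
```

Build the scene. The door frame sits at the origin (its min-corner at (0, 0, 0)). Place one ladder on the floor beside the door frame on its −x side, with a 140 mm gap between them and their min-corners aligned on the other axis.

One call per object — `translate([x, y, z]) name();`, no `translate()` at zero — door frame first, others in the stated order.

door_frame();
translate([-505, 0, 0]) ladder();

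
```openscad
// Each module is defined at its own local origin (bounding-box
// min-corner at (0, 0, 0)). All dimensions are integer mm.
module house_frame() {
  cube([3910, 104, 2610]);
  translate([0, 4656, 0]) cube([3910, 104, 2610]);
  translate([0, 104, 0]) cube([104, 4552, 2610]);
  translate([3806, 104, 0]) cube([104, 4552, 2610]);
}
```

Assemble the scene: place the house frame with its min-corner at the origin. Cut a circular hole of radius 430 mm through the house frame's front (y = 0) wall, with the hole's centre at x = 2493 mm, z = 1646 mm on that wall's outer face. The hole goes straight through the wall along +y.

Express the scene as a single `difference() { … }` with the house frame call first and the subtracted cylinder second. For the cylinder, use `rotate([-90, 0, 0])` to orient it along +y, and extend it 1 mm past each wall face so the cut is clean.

difference() {
  house_frame();
  translate([2493, -1, 1646]) rotate([-90, 0, 0]) cylinder(h = 106, r = 430);
}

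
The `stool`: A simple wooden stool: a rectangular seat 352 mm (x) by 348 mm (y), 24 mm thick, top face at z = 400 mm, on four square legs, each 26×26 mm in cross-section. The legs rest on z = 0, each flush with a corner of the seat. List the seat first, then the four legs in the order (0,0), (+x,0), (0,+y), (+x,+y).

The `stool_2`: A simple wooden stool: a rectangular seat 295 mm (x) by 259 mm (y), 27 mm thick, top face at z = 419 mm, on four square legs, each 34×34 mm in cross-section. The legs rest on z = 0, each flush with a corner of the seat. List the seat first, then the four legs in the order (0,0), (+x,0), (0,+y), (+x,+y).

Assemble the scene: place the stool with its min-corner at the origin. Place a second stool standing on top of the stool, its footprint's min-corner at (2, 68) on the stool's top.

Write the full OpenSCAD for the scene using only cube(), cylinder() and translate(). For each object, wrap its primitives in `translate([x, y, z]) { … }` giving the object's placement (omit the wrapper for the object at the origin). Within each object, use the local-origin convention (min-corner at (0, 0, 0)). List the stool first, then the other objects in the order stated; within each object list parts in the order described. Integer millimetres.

translate([0, 0, 376]) cube([352, 348, 24]);
cube([26, 26, 376]);
translate([326, 0, 0]) cube([26, 26, 376]);
translate([0, 322, 0]) cube([26, 26, 376]);
translate([326, 322, 0]) cube([26, 26, 376]);
translate([2, 68, 400]) {
  translate([0, 0, 392]) cube([295, 259, 27]);
  cube([34, 34, 392]);
  translate([261, 0, 0]) cube([34, 34, 392]);
  translate([0, 225, 0]) cube([34, 34, 392]);
  translate([261, 225, 0]) cube([34, 34, 392]);
}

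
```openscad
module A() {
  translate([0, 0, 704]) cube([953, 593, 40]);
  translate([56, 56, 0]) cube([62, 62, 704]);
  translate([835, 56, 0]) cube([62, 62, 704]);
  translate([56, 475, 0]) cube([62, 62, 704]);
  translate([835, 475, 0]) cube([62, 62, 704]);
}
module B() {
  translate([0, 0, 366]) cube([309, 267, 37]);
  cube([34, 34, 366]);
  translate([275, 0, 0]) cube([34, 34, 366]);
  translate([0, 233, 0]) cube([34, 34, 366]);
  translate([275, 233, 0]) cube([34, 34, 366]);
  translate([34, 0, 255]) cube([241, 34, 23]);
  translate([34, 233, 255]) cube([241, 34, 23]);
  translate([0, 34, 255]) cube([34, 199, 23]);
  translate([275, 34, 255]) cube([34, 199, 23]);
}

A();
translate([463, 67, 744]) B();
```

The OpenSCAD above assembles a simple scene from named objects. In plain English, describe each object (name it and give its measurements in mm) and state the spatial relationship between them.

A is a table with a 953×593 mm rectangular top, 40 mm thick, top surface at z = 744 mm, supported by four 62×62 mm square legs, each inset 56 mm from the nearest pair of top edges, running from the floor.

B is a four-legged stool. The seat is 309×267 mm, 37 mm thick, top at z = 403 mm. It stands on four square legs, each 34×34 mm in cross-section, from z = 0 to the seat underside, each flush with a corner of the seat. Four stretchers, 34 mm wide and 23 mm tall, connect adjacent legs with their undersides at z = 255 mm, each running between the inner faces of the legs it joins and aligned with the legs' outer faces on the other axis.

The stool is on top of the table.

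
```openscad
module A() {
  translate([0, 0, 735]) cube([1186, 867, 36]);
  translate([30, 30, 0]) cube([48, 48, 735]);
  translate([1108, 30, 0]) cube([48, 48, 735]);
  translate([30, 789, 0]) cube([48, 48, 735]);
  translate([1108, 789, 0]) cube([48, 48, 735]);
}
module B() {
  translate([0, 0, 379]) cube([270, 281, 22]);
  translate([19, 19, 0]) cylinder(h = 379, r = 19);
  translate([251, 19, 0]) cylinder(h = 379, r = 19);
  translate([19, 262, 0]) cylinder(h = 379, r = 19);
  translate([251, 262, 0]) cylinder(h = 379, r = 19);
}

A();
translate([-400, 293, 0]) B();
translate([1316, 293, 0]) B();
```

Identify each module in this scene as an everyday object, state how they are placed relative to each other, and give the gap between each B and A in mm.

Each stool's nearest face is 130 mm from the table's bounding box.

A is a table. B is a stool. Two stools sit around the table at the −x, +x sides. The gap between each stool and the table is 130 mm.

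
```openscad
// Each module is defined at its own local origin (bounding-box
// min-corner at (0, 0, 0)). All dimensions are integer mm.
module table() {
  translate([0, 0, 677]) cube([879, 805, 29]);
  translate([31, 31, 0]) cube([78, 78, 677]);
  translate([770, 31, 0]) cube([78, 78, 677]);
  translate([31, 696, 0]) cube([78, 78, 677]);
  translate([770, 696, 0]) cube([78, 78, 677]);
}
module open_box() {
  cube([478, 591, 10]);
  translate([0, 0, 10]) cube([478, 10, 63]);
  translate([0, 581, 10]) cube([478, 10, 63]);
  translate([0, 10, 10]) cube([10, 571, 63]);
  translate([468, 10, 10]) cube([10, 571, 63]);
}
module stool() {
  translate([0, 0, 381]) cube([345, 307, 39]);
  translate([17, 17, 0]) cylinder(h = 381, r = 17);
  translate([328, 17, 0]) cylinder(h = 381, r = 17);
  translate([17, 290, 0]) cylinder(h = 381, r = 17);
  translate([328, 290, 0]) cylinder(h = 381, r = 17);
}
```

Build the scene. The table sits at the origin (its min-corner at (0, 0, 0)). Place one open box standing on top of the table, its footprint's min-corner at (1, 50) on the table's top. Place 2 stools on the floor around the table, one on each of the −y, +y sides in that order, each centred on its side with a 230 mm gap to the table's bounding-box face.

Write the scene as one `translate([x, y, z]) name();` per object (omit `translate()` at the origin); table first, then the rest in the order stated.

table();
translate([1, 50, 706]) open_box();
translate([267, -537, 0]) stool();
translate([267, 1035, 0]) stool();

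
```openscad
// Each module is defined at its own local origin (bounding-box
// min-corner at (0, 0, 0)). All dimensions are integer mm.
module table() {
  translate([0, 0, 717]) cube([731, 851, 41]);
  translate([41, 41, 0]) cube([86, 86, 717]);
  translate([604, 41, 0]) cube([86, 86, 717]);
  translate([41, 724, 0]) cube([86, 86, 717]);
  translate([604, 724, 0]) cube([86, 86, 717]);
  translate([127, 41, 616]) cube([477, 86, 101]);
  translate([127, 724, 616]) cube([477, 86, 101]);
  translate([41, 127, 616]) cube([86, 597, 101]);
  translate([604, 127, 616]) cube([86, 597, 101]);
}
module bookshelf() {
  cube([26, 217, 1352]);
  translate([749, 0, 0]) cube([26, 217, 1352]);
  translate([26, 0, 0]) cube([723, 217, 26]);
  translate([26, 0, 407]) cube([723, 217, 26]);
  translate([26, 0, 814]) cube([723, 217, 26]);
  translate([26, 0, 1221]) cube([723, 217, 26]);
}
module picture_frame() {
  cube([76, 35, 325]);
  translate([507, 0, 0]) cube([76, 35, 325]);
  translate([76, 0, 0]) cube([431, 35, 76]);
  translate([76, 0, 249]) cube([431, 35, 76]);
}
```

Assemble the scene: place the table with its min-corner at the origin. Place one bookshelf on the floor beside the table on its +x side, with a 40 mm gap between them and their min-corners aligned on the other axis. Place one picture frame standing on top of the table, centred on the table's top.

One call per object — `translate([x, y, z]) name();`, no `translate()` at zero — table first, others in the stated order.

table();
translate([771, 0, 0]) bookshelf();
translate([74, 408, 758]) picture_frame();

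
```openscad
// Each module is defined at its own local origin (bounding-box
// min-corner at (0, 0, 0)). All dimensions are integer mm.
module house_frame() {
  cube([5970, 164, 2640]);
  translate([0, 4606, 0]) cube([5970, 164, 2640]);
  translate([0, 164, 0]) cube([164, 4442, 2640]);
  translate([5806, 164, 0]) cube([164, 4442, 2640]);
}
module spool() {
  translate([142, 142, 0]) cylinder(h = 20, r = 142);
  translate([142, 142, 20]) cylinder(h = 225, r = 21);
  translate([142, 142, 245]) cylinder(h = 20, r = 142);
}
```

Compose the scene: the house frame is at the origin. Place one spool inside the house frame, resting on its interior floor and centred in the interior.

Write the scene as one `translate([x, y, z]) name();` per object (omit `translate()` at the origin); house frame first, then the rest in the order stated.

house_frame();
translate([2843, 2243, 0]) spool();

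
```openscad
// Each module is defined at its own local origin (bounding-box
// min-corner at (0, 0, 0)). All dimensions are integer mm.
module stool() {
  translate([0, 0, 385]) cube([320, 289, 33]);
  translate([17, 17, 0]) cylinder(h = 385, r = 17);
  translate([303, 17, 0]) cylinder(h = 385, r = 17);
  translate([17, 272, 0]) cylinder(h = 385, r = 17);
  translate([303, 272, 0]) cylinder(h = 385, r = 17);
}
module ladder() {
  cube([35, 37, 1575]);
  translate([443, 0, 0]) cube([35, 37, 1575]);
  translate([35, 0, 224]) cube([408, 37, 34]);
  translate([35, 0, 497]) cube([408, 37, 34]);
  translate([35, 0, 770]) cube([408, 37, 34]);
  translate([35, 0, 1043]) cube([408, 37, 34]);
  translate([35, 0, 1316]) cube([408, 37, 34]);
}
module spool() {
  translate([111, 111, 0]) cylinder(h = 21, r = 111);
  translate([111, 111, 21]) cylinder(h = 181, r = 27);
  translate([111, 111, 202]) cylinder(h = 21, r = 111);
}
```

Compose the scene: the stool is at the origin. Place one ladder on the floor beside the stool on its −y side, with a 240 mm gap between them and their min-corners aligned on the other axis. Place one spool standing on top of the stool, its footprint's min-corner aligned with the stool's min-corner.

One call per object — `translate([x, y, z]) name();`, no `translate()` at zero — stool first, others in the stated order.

stool();
translate([0, -277, 0]) ladder();
translate([0, 0, 418]) spool();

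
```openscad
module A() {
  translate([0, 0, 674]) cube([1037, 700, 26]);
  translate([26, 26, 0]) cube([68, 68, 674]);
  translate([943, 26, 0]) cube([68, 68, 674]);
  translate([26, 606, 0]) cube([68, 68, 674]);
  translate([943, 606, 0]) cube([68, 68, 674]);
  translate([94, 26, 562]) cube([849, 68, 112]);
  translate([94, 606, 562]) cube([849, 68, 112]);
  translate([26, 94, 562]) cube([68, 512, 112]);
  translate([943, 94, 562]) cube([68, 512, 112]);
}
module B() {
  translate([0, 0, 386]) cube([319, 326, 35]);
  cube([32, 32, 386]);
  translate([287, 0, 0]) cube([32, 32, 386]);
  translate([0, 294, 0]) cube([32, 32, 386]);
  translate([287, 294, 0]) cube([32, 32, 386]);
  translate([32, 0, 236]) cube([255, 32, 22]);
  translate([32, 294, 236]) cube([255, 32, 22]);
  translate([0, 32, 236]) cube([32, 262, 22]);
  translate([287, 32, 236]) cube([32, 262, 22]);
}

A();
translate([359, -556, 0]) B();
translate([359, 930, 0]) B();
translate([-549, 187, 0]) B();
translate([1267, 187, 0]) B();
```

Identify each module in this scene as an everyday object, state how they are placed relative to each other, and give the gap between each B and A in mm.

Each stool's nearest face is 230 mm from the table's bounding box.

A is a table. B is a stool. Four stools sit around the table at the −y, +y, −x, +x sides. The gap between each stool and the table is 230 mm.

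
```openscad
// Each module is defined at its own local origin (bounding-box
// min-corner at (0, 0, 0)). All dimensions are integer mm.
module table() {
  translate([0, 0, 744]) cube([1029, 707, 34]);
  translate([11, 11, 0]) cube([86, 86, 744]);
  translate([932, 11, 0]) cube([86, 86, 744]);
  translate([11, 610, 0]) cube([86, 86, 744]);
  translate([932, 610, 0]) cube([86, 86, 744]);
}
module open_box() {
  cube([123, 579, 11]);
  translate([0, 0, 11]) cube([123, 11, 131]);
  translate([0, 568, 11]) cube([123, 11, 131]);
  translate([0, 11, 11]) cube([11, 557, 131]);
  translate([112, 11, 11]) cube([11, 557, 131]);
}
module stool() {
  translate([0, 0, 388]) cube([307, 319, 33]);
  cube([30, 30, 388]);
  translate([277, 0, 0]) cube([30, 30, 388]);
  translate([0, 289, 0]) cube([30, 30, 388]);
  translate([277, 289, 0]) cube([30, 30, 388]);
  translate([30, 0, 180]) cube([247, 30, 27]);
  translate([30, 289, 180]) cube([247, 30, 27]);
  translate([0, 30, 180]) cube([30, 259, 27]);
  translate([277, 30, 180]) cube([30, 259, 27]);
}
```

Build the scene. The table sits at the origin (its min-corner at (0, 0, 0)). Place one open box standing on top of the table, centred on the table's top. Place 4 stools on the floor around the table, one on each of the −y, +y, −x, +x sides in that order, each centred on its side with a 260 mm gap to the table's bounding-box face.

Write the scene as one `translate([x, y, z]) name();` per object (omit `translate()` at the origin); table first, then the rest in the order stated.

table();
translate([453, 64, 778]) open_box();
translate([361, -579, 0]) stool();
translate([361, 967, 0]) stool();
translate([-567, 194, 0]) stool();
translate([1289, 194, 0]) stool();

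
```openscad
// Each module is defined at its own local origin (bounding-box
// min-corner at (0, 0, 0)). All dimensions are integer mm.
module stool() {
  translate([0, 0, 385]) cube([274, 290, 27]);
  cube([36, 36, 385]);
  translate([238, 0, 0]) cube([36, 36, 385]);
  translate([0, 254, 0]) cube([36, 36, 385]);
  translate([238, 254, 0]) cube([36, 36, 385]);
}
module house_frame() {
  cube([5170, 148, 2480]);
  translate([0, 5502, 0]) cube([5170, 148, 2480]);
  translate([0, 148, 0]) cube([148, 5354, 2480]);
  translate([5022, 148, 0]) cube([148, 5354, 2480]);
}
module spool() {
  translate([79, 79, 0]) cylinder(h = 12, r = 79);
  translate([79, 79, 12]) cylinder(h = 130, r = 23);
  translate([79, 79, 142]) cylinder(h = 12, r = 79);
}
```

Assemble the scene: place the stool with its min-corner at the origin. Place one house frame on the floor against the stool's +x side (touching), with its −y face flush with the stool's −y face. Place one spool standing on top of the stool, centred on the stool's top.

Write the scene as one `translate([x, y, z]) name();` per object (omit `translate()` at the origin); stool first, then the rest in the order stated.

stool();
translate([274, 0, 0]) house_frame();
translate([58, 66, 412]) spool();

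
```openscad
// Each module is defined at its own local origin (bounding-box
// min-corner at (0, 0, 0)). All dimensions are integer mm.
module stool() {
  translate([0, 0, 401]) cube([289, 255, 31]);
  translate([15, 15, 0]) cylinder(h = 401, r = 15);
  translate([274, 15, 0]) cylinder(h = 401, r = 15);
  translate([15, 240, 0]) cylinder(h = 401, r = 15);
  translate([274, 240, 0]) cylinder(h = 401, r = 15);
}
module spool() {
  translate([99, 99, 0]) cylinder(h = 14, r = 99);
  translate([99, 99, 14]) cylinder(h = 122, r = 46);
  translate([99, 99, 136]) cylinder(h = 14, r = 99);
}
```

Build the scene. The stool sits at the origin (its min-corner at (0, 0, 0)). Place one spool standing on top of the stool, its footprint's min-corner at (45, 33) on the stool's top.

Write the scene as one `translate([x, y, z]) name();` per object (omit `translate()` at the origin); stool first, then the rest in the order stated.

stool();
translate([45, 33, 432]) spool();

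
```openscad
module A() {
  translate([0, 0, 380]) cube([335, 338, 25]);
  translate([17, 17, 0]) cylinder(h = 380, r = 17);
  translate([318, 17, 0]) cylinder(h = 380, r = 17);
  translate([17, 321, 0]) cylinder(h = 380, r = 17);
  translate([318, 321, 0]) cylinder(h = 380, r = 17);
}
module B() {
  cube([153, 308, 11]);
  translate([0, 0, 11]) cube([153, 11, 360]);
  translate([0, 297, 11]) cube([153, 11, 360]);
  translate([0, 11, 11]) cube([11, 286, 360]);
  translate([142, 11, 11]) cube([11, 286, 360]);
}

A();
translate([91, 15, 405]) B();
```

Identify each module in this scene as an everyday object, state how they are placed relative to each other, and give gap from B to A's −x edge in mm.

The open box's min-x is at 91; the stool's min-x is 0; gap = 91 mm.

A is a stool. B is an open box. The open box is on top of the stool, centred. The gap from the open box to the stool's −x edge is 91 mm.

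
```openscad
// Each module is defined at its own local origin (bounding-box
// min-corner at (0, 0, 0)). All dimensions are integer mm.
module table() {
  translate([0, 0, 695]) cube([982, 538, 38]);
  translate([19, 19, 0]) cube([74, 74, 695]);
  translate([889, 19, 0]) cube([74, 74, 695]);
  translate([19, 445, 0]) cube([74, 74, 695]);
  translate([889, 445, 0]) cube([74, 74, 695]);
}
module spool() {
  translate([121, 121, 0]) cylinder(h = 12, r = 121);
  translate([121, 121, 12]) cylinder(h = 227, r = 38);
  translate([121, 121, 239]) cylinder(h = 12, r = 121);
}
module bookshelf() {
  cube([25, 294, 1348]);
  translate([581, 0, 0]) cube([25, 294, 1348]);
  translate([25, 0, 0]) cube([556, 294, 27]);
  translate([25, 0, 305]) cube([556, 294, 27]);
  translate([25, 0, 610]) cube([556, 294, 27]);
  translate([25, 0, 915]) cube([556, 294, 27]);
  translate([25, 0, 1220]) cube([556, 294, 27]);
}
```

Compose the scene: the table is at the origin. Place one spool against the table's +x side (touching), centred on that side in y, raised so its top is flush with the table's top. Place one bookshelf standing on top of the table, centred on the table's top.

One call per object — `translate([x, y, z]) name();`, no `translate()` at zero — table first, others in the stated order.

table();
translate([982, 148, 482]) spool();
translate([188, 122, 733]) bookshelf();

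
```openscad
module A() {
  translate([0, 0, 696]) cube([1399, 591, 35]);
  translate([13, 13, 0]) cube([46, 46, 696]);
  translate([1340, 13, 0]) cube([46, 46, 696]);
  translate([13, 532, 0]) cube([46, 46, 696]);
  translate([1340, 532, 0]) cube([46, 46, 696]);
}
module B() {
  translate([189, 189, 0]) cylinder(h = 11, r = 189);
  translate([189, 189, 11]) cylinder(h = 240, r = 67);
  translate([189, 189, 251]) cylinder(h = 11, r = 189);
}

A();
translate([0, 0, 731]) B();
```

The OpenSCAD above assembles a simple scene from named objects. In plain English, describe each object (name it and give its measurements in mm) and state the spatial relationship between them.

A is a rectangular dining table. The top is 1399×591×35 mm with its upper surface at z = 731 mm. It stands on four 46×46 mm square legs, each inset 13 mm from the nearest pair of top edges, running from the floor to the underside of the top.

B is a spool: two coaxial disc flanges of radius 189 mm and thickness 11 mm, joined by a core cylinder of radius 67 mm and height 240 mm. The lower flange rests on z = 0 and the three cylinders share a vertical axis.

The spool is on top of the table.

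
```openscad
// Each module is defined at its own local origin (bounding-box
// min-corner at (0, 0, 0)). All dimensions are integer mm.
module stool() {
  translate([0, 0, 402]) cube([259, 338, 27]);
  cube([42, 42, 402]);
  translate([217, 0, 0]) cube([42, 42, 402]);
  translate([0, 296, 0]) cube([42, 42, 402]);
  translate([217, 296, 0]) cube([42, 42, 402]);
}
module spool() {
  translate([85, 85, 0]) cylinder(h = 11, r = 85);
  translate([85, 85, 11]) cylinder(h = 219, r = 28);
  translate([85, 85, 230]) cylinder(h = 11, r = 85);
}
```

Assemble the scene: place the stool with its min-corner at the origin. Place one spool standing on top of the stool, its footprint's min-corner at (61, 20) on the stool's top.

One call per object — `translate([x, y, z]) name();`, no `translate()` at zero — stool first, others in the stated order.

stool();
translate([61, 20, 429]) spool();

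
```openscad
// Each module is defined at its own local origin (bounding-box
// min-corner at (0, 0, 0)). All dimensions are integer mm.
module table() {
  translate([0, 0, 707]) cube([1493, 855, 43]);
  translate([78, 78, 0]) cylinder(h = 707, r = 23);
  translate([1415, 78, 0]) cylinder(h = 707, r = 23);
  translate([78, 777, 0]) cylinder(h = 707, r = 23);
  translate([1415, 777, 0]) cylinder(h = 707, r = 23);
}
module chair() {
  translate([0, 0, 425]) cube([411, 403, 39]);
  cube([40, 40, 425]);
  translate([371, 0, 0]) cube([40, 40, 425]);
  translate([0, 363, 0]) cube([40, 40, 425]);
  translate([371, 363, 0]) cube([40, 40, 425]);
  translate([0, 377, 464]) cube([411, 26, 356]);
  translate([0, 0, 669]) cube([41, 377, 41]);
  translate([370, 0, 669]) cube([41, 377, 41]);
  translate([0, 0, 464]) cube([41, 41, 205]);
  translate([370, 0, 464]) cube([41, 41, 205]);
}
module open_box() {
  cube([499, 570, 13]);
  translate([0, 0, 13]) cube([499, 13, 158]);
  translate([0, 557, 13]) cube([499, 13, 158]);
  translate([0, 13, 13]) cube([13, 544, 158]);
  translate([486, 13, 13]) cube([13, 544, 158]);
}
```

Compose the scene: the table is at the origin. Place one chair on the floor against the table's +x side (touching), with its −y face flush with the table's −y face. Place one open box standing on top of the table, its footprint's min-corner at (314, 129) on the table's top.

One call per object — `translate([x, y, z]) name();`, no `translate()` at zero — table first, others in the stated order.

table();
translate([1493, 0, 0]) chair();
translate([314, 129, 750]) open_box();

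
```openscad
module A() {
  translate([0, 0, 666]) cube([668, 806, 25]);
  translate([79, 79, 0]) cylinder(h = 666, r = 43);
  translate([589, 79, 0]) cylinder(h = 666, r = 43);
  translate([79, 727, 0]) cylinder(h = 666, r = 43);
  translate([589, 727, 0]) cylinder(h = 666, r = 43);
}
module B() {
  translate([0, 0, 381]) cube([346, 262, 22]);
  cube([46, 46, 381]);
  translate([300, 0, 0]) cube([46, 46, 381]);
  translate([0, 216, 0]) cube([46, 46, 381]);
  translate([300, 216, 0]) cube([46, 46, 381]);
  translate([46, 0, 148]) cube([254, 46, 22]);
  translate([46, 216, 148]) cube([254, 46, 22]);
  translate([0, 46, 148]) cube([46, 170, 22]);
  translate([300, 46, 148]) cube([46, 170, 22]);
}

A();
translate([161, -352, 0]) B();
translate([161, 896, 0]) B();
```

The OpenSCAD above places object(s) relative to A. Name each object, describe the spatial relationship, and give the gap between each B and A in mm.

Each stool's nearest face is 90 mm from the table's bounding box.

A is a table. B is a stool. Two stools sit around the table at the −y, +y sides. The gap between each stool and the table is 90 mm.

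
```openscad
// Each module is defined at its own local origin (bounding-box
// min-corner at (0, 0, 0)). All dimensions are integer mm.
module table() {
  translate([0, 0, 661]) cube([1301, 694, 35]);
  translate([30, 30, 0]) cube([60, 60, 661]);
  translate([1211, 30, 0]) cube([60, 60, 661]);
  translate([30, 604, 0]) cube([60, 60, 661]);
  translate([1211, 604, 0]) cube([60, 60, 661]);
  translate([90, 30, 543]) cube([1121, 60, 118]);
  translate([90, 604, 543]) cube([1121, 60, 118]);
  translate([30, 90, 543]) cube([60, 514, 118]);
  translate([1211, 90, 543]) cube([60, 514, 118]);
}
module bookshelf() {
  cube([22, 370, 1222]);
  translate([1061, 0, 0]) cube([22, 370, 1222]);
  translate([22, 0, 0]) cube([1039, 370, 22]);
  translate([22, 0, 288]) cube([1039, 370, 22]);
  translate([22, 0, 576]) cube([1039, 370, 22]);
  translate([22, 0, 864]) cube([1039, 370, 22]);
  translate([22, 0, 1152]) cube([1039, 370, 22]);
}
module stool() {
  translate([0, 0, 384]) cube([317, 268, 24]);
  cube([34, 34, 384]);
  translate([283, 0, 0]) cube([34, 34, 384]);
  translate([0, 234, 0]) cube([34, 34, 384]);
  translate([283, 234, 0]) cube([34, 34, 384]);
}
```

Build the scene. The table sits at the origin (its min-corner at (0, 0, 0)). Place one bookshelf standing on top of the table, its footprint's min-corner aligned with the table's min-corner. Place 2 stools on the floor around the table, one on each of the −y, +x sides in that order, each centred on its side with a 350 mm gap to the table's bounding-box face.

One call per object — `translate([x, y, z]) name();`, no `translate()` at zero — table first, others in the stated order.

table();
translate([0, 0, 696]) bookshelf();
translate([492, -618, 0]) stool();
translate([1651, 213, 0]) stool();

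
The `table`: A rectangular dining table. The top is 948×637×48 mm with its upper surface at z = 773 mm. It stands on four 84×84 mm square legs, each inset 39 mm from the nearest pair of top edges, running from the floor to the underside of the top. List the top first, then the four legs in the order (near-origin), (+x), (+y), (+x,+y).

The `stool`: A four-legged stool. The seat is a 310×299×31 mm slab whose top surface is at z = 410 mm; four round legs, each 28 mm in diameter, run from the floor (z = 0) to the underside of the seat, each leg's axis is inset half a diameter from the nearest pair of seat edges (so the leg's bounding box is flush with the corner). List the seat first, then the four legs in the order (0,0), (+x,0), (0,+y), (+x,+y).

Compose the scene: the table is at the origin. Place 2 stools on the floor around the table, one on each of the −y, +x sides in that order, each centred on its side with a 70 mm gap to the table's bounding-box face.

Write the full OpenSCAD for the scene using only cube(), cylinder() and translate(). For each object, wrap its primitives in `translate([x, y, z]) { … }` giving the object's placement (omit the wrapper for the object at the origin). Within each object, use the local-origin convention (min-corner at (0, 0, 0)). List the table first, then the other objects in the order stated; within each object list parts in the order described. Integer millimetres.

translate([0, 0, 725]) cube([948, 637, 48]);
translate([39, 39, 0]) cube([84, 84, 725]);
translate([825, 39, 0]) cube([84, 84, 725]);
translate([39, 514, 0]) cube([84, 84, 725]);
translate([825, 514, 0]) cube([84, 84, 725]);
translate([319, -369, 0]) {
  translate([0, 0, 379]) cube([310, 299, 31]);
  translate([14, 14, 0]) cylinder(h = 379, r = 14);
  translate([296, 14, 0]) cylinder(h = 379, r = 14);
  translate([14, 285, 0]) cylinder(h = 379, r = 14);
  translate([296, 285, 0]) cylinder(h = 379, r = 14);
}
translate([1018, 169, 0]) {
  translate([0, 0, 379]) cube([310, 299, 31]);
  translate([14, 14, 0]) cylinder(h = 379, r = 14);
  translate([296, 14, 0]) cylinder(h = 379, r = 14);
  translate([14, 285, 0]) cylinder(h = 379, r = 14);
  translate([296, 285, 0]) cylinder(h = 379, r = 14);
}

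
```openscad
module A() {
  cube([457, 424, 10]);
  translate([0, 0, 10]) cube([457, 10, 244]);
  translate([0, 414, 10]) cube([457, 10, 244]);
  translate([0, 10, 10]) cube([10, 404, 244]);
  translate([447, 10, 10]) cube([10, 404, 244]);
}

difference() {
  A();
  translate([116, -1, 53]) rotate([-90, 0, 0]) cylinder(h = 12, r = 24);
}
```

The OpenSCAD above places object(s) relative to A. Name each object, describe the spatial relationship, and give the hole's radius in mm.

The subtracted cylinder has r = 24 mm.

A is an open box. The open box has a circular hole through its front wall. The hole's radius is 24 mm.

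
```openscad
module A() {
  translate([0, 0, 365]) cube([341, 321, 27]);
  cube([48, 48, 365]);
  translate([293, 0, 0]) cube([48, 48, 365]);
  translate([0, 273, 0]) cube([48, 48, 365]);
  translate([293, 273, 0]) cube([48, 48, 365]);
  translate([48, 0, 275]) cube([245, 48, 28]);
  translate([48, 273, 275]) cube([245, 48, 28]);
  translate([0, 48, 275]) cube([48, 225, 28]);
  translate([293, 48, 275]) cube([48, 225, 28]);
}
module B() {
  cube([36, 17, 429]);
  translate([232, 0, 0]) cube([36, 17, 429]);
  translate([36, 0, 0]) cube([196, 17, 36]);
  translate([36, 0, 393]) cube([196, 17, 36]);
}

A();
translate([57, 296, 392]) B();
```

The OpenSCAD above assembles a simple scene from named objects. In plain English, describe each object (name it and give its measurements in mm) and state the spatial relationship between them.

A is a four-legged stool. The seat is a 341×321×27 mm slab whose top surface is at z = 392 mm; four square legs, each 48×48 mm in cross-section, run from the floor (z = 0) to the underside of the seat, each flush with a corner of the seat. Four stretchers, 48 mm wide and 28 mm tall, connect adjacent legs with their undersides at z = 275 mm, each running between the inner faces of the legs it joins and aligned with the legs' outer faces on the other axis.

B is a picture frame with a 196×357 mm rectangular opening (x by z) and a uniform 36 mm border on every side. Frame depth is 17 mm along y. It is built from two vertical stiles running the full outside height and two horizontal rails spanning the gap between the stiles.

The picture frame is on top of the stool.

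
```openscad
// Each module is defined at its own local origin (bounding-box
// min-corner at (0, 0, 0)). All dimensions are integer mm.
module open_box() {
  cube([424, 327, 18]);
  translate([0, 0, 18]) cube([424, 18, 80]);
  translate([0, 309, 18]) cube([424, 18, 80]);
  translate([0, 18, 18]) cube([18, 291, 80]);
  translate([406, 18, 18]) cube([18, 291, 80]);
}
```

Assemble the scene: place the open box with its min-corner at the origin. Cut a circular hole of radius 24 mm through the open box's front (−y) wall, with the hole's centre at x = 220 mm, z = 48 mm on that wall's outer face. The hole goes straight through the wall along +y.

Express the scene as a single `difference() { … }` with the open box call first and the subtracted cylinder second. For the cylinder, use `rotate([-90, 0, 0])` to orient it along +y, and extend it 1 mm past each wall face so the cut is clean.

difference() {
  open_box();
  translate([220, -1, 48]) rotate([-90, 0, 0]) cylinder(h = 20, r = 24);
}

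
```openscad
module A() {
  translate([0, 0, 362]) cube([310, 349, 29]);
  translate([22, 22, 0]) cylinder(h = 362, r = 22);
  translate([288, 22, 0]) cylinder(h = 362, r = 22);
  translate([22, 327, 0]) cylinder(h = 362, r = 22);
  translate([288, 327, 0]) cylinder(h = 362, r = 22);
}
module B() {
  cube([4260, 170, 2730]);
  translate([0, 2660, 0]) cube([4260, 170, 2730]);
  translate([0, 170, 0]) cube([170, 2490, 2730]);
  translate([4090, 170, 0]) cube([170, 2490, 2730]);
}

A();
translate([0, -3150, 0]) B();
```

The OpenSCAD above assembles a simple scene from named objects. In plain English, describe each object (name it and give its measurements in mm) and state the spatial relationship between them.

A is a four-legged stool. The seat is 310×349 mm, 29 mm thick, top at z = 391 mm. It stands on four round legs, each 44 mm in diameter, from z = 0 to the seat underside, each leg's axis is inset half a diameter from the nearest pair of seat edges (so the leg's bounding box is flush with the corner).

B is the wall frame of a small rectangular building: four walls, each 2730 mm tall and 170 mm thick, enclosing a footprint 4260 mm (x) by 2830 mm (y) outside-to-outside, with no floor or roof. The front and back walls (the −y and +y sides) span the full width; the two side walls fit between them.

The house frame is on the floor beside the stool on its −y side.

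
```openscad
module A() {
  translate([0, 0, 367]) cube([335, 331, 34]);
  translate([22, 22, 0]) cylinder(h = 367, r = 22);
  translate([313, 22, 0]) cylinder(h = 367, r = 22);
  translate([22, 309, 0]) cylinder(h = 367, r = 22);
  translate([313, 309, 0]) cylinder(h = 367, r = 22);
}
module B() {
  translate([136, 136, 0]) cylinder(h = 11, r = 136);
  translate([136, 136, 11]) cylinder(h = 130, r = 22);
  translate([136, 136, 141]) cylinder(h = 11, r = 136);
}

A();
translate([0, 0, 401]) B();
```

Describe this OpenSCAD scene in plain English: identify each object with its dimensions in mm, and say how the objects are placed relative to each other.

A is a simple wooden stool: a rectangular seat 335 mm (x) by 331 mm (y), 34 mm thick, top face at z = 401 mm, on four round legs, each 44 mm in diameter. The legs rest on z = 0, each leg's axis is inset half a diameter from the nearest pair of seat edges (so the leg's bounding box is flush with the corner).

B is a spool: two coaxial disc flanges of radius 136 mm and thickness 11 mm, joined by a core cylinder of radius 22 mm and height 130 mm. The lower flange rests on z = 0 and the three cylinders share a vertical axis.

The spool is on top of the stool.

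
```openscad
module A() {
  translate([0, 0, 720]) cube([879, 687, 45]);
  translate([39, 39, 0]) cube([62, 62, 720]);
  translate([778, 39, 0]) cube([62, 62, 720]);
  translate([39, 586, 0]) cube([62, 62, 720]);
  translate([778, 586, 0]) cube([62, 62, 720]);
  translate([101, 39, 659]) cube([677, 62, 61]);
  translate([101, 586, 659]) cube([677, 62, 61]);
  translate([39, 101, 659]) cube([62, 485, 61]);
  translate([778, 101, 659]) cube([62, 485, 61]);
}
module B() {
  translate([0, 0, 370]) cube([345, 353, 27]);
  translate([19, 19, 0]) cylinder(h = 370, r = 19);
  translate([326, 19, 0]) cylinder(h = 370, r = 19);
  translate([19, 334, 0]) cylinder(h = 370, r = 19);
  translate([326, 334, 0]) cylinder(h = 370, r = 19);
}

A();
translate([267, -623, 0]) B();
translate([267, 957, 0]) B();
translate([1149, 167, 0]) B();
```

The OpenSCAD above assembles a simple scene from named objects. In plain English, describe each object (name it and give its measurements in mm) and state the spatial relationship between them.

A is a rectangular dining table. The top is 879×687×45 mm with its upper surface at z = 765 mm. It stands on four 62×62 mm square legs, each inset 39 mm from the nearest pair of top edges, running from the floor to the underside of the top. Four apron rails, 62 mm thick and 61 mm tall, run between adjacent legs with their top edges flush with the underside of the top and their outer faces flush with the legs' outer faces.

B is a four-legged stool. The seat is a 345×353×27 mm slab whose top surface is at z = 397 mm; four round legs, each 38 mm in diameter, run from the floor (z = 0) to the underside of the seat, each leg's axis is inset half a diameter from the nearest pair of seat edges (so the leg's bounding box is flush with the corner).

Three stools sit around the table at the −y, +y, +x sides.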